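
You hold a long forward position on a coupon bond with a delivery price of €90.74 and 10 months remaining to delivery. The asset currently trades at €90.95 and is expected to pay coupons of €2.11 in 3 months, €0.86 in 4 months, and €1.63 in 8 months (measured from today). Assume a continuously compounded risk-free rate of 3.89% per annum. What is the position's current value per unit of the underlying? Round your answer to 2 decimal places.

-€1.42

PV(remaining coupons) I = 2.11·e^(−0.0389·3/12) + 0.86·e^(−0.0389·4/12) + 1.63·e^(−0.0389·8/12) = 4.5268
Current forward F = (S − I)·e^(rT) = (90.95 − 4.5268)·e^(0.0389·10/12) = 86.4232 × 1.032948 = 89.2707
Value (long) = (F − K)·e^(−rT) = (89.2707 − 90.74) × 0.968103 = -1.4224
Value = -€1.42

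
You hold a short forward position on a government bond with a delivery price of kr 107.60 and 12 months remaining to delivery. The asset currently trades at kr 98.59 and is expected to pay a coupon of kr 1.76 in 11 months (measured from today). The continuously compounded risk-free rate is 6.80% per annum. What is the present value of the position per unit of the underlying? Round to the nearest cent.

PV(remaining coupons) I = 1.76·e^(−0.0680·11/12) = 1.6536
Current forward F = (S − I)·e^(rT) = (98.59 − 1.6536)·e^(0.0680·12/12) = 96.9364 × 1.070365 = 103.7573
Value (long) = (F − K)·e^(−rT) = (103.7573 − 107.60) × 0.934260 = -3.5901
Short position value = −(long value) = kr 3.59

kr 3.59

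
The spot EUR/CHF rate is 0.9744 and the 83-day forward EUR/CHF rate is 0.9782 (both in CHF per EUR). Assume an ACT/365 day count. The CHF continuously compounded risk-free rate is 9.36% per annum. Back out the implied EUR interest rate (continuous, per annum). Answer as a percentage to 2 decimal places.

F = S·e^((r_CHF − r_EUR)T) ⇒ r_EUR = r_CHF − ln(F/S)/T
ln(0.9782/0.9744) = 0.003892; /(83/365) = 0.017115
r_EUR = 0.0936 − 0.017115 = 0.076485
r_EUR = 7.65%

7.65%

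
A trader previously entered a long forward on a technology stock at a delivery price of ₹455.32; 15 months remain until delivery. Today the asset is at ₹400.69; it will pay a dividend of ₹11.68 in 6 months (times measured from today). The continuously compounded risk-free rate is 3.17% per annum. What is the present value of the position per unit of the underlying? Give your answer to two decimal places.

PV(remaining dividends) I = 11.68·e^(−0.0317·6/12) = 11.4963
Current forward F = (S − I)·e^(rT) = (400.69 − 11.4963)·e^(0.0317·15/12) = 389.1937 × 1.040421 = 404.9253
Value (long) = (F − K)·e^(−rT) = (404.9253 − 455.32) × 0.961150 = -48.4369
Value = -₹48.44

-₹48.44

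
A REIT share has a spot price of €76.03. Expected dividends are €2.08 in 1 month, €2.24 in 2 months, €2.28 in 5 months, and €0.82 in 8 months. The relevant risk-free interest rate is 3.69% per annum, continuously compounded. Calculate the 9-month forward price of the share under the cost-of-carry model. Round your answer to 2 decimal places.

PV(dividends) I = 2.08·e^(−0.0369·1/12) + 2.24·e^(−0.0369·2/12) + 2.28·e^(−0.0369·5/12) + 0.82·e^(−0.0369·8/12)
I = 2.0736 + 2.2263 + 2.2452 + 0.8001 = 7.3452
F = (S − I)·e^(rT) = (76.03 − 7.3452) · e^(0.0369·9/12)
= 68.6848 · e^0.027675 = 68.6848 × 1.028062 = €70.61

€70.61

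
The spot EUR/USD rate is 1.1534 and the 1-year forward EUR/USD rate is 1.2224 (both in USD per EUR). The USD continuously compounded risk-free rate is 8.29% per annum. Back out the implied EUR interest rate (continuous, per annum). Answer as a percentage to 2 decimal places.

2.48%

F = S·e^((r_USD − r_EUR)T) ⇒ r_EUR = r_USD − ln(F/S)/T
ln(1.2224/1.1534) = 0.058102; /(1) = 0.058102
r_EUR = 0.0829 − 0.058102 = 0.024798
r_EUR = 2.48%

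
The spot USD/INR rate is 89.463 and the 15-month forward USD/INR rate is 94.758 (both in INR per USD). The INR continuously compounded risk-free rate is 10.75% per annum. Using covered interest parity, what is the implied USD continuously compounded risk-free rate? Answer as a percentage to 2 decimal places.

F = S·e^((r_INR − r_USD)T) ⇒ r_USD = r_INR − ln(F/S)/T
ln(94.758/89.463) = 0.057501; /(15/12) = 0.046001
r_USD = 0.1075 − 0.046001 = 0.061499
r_USD = 6.15%

6.15%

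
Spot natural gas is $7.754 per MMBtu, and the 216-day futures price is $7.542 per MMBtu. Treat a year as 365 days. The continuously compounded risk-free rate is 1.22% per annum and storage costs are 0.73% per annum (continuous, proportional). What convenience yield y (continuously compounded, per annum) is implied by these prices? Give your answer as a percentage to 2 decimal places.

6.63%

F = S·e^((r+u−y)T) ⇒ (r+u−y) = ln(F/S)/T
ln(7.542/7.754) = -0.027721; /T ⇒ -0.046843
y = r + u − ln(F/S)/T = 0.0122 + 0.0073 + 0.046843 = 0.066343
y = 6.63%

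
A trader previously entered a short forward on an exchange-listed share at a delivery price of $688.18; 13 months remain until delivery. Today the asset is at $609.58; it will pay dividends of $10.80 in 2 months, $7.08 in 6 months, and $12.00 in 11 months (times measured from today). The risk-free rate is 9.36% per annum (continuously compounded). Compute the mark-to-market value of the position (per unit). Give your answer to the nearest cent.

$40.64

PV(remaining dividends) I = 10.80·e^(−0.0936·2/12) + 7.08·e^(−0.0936·6/12) + 12.00·e^(−0.0936·11/12) = 28.4025
Current forward F = (S − I)·e^(rT) = (609.58 − 28.4025)·e^(0.0936·13/12) = 581.1775 × 1.106719 = 643.2002
Value (long) = (F − K)·e^(−rT) = (643.2002 − 688.18) × 0.903572 = -40.6425
Short position value = −(long value) = $40.64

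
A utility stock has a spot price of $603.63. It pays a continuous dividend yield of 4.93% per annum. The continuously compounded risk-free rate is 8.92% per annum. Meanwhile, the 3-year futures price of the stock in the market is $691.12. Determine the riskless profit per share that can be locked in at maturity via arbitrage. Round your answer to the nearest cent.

Fair futures: F* = S·e^(carry·T), with carry = (r − q) = 0.0892 − 0.0493 = 0.0399
F* = 603.63 · e^(0.0399 × 3) = 603.63 · e^0.119700 = 603.63 × 1.127159 = $680.3870
Market $691.12 > fair $680.3870: forward overpriced → cash-and-carry (buy spot, short the forward).
At maturity, profit = |F_mkt − F*| = |691.12 − 680.3870| = $10.73 per share

$10.73 per share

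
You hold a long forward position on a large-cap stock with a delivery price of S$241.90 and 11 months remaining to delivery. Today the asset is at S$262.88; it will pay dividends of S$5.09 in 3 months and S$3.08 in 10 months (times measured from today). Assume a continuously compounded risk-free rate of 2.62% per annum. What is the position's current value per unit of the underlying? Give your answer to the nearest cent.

PV(remaining dividends) I = 5.09·e^(−0.0262·3/12) + 3.08·e^(−0.0262·10/12) = 8.0703
Current forward F = (S − I)·e^(rT) = (262.88 − 8.0703)·e^(0.0262·11/12) = 254.8097 × 1.024307 = 261.0034
Value (long) = (F − K)·e^(−rT) = (261.0034 − 241.90) × 0.976269 = 18.6501
Value = S$18.65

S$18.65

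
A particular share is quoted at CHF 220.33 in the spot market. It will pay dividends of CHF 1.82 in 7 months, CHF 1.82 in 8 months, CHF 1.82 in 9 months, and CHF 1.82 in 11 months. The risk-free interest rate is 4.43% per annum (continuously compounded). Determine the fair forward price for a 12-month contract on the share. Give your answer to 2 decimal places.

PV(dividends) I = 1.82·e^(−0.0443·7/12) + 1.82·e^(−0.0443·8/12) + 1.82·e^(−0.0443·9/12) + 1.82·e^(−0.0443·11/12)
I = 1.7736 + 1.7670 + 1.7605 + 1.7476 = 7.0487
F = (S − I)·e^(rT) = (220.33 − 7.0487) · e^(0.0443·12/12)
= 213.2813 · e^0.044300 = 213.2813 × 1.045296 = CHF 222.94

CHF 222.94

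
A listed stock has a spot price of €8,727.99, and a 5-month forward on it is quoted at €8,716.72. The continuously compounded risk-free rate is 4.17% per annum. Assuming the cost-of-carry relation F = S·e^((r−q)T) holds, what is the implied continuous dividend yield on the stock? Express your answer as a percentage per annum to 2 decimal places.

4.48%

From F = S·e^((r−q)T): (r − q) = ln(F/S)/T
ln(8716.72/8727.99) = ln(0.998709) = -0.001292
(r − q) = -0.001292 / (5/12) = -0.003101
q = r − ln(F/S)/T = 0.0417 + 0.003101 = 0.044801
q = 4.48%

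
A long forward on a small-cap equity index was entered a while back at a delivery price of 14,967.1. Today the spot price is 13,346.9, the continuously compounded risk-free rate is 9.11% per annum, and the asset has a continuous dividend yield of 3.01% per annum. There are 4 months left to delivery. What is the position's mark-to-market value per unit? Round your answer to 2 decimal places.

-1305.77

Current fair forward for the remaining 4 months: F = S·e^((r − q)·T), (r − q) = 0.0911 − 0.0301 = 0.0610
F = 13346.9 · e^(0.0610 × 4/12) = 13346.9 × 1.02054146 = 13621.0648
Value of long forward = (F − K)·e^(−rT) = (13621.0648 − 14967.1) · e^(−0.0911·4/12)
= -1346.0352 × 0.97008977 = -1305.77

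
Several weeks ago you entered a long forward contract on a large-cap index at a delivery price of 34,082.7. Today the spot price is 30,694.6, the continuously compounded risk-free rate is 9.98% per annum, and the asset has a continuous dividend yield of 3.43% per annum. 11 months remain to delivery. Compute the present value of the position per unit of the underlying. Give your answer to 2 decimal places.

Current fair forward for the remaining 11 months: F = S·e^((r − q)·T), (r − q) = 0.0998 − 0.0343 = 0.0655
F = 30694.6 · e^(0.0655 × 11/12) = 30694.6 × 1.06188079 = 32594.0061
Value of long forward = (F − K)·e^(−rT) = (32594.0061 − 34082.7) · e^(−0.0998·11/12)
= -1488.6939 × 0.91257653 = -1358.55

-1358.55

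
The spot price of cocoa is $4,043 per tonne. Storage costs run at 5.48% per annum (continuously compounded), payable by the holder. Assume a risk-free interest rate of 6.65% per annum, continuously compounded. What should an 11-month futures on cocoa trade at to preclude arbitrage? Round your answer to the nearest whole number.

Net carry = r + u − y = 0.0665 + 0.0548 − 0.0000 = 0.1213
F = S·e^((r+u−y)T) = 4043 · e^(0.1213 × 11/12) = 4043 · e^0.111192
= 4043 × 1.117609 = $4,518 per tonne

$4,518 per tonne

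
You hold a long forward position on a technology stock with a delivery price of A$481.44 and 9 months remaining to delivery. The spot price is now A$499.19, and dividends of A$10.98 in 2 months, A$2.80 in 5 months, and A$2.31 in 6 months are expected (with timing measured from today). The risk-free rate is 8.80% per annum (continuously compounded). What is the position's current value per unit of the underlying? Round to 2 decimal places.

PV(remaining dividends) I = 10.98·e^(−0.0880·2/12) + 2.80·e^(−0.0880·5/12) + 2.31·e^(−0.0880·6/12) = 15.7299
Current forward F = (S − I)·e^(rT) = (499.19 − 15.7299)·e^(0.0880·9/12) = 483.4601 × 1.068227 = 516.4451
Value (long) = (F − K)·e^(−rT) = (516.4451 − 481.44) × 0.936131 = 32.7694
Value = A$32.77

A$32.77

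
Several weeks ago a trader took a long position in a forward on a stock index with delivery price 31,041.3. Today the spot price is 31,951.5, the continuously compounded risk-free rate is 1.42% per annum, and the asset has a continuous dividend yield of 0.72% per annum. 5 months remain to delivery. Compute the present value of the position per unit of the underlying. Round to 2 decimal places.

997.61

Current fair forward for the remaining 5 months: F = S·e^((r − q)·T), (r − q) = 0.0142 − 0.0072 = 0.0070
F = 31951.5 · e^(0.0070 × 5/12) = 31951.5 × 1.00292092 = 32044.8278
Value of long forward = (F − K)·e^(−rT) = (32044.8278 − 31041.3) · e^(−0.0142·5/12)
= 1003.5278 × 0.99410080 = 997.61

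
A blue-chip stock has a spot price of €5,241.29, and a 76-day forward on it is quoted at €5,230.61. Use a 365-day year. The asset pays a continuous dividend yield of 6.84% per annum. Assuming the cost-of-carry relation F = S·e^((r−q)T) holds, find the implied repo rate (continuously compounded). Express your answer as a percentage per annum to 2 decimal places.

From F = S·e^((r−q)T): (r − q) = ln(F/S)/T
ln(5230.61/5241.29) = ln(0.997962) = -0.002040
(r − q) = -0.002040 / (76/365) = -0.009797
r = ln(F/S)/T + q = -0.009797 + 0.0684 = 0.058603
r = 5.86%

5.86%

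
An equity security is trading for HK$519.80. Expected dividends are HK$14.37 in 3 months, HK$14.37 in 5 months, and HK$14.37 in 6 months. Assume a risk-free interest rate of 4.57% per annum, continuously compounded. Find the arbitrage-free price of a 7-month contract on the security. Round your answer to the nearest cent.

HK$490.35

PV(dividends) I = 14.37·e^(−0.0457·3/12) + 14.37·e^(−0.0457·5/12) + 14.37·e^(−0.0457·6/12)
I = 14.2068 + 14.0990 + 14.0454 = 42.3512
F = (S − I)·e^(rT) = (519.80 − 42.3512) · e^(0.0457·7/12)
= 477.4488 · e^0.026658 = 477.4488 × 1.027017 = HK$490.35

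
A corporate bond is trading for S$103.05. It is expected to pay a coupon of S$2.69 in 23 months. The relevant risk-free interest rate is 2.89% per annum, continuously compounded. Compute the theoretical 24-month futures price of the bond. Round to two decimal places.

S$106.49

PV(coupons) I = 2.69·e^(−0.0289·23/12)
I = 2.5450
F = (S − I)·e^(rT) = (103.05 − 2.5450) · e^(0.0289·24/12)
= 100.5050 · e^0.057800 = 100.5050 × 1.059503 = S$106.49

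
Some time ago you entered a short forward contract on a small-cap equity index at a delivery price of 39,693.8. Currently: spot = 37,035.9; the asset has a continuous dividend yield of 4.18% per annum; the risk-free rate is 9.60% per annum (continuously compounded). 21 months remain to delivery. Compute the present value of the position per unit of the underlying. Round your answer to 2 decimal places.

-868.13

Current fair forward for the remaining 21 months: F = S·e^((r − q)·T), (r − q) = 0.0960 − 0.0418 = 0.0542
F = 37035.9 · e^(0.0542 × 21/12) = 37035.9 × 1.09949392 = 40720.7469
Value of long forward = (F − K)·e^(−rT) = (40720.7469 − 39693.8) · e^(−0.0960·21/12)
= 1026.9469 × 0.84535383 = 868.13
Short position value = −(long value) = -868.13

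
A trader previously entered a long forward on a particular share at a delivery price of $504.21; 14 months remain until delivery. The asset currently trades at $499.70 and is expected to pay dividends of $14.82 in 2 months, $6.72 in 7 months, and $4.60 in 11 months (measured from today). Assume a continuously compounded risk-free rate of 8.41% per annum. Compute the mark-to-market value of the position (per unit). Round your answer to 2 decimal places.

$17.34

PV(remaining dividends) I = 14.82·e^(−0.0841·2/12) + 6.72·e^(−0.0841·7/12) + 4.60·e^(−0.0841·11/12) = 25.2707
Current forward F = (S − I)·e^(rT) = (499.70 − 25.2707)·e^(0.0841·14/12) = 474.4293 × 1.103091 = 523.3387
Value (long) = (F − K)·e^(−rT) = (523.3387 − 504.21) × 0.906543 = 17.3410
Value = $17.34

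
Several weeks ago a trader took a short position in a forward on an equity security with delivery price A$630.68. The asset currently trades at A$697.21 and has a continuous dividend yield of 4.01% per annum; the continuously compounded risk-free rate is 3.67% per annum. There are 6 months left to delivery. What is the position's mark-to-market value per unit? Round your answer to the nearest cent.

-A$64.16

Current fair forward for the remaining 6 months: F = S·e^((r − q)·T), (r − q) = 0.0367 − 0.0401 = -0.0034
F = 697.21 · e^(-0.0034 × 6/12) = 697.21 × 0.998301 = 696.0254
Value of long forward = (F − K)·e^(−rT) = (696.0254 − 630.68) · e^(−0.0367·6/12)
= 65.3454 × 0.981817 = 64.16
Short position value = −(long value) = -A$64.16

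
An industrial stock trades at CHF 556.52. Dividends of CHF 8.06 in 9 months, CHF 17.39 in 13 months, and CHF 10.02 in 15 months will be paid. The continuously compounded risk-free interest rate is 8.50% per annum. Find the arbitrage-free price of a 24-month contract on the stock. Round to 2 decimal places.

CHF 621.20

PV(dividends) I = 8.06·e^(−0.0850·9/12) + 17.39·e^(−0.0850·13/12) + 10.02·e^(−0.0850·15/12)
I = 7.5622 + 15.8602 + 9.0100 = 32.4324
F = (S − I)·e^(rT) = (556.52 − 32.4324) · e^(0.0850·24/12)
= 524.0876 · e^0.170000 = 524.0876 × 1.185305 = CHF 621.20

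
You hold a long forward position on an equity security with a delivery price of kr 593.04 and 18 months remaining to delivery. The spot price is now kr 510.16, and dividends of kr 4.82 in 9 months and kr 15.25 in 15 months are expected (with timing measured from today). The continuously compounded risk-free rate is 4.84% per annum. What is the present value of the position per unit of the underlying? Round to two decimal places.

PV(remaining dividends) I = 4.82·e^(−0.0484·9/12) + 15.25·e^(−0.0484·15/12) = 19.0029
Current forward F = (S − I)·e^(rT) = (510.16 − 19.0029)·e^(0.0484·18/12) = 491.1571 × 1.075300 = 528.1412
Value (long) = (F − K)·e^(−rT) = (528.1412 − 593.04) × 0.929973 = -60.3541
Value = -kr 60.35

-kr 60.35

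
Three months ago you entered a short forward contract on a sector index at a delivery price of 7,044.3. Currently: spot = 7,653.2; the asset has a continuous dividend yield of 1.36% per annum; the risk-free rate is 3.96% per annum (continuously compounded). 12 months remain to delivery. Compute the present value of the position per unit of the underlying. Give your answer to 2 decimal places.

-779.02

Current fair forward for the remaining 12 months: F = S·e^((r − q)·T), (r − q) = 0.0396 − 0.0136 = 0.0260
F = 7653.2 · e^(0.0260 × 12/12) = 7653.2 × 1.02634095 = 7854.7926
Value of long forward = (F − K)·e^(−rT) = (7854.7926 − 7044.3) · e^(−0.0396·12/12)
= 810.4926 × 0.96117383 = 779.02
Short position value = −(long value) = -779.02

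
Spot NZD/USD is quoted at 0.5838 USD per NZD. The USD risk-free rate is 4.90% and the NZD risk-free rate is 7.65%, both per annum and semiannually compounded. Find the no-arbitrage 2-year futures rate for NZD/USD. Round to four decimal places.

0.5535

By covered interest parity, F = S · (1+r_USD/2)^(2T) / (1+r_NZD/2)^(2T)
= 0.5838 × 1.101661 / 1.162004 = 0.5838 × 0.948070
F = 0.5535 USD per NZD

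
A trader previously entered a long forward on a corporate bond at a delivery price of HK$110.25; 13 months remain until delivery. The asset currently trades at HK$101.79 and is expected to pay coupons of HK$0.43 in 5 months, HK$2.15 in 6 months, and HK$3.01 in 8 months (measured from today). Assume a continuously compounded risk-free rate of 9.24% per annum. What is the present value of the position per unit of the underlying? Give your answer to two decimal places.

-HK$3.26

PV(remaining coupons) I = 0.43·e^(−0.0924·5/12) + 2.15·e^(−0.0924·6/12) + 3.01·e^(−0.0924·8/12) = 5.2969
Current forward F = (S − I)·e^(rT) = (101.79 − 5.2969)·e^(0.0924·13/12) = 96.4931 × 1.105281 = 106.6520
Value (long) = (F − K)·e^(−rT) = (106.6520 − 110.25) × 0.904747 = -3.2553
Value = -HK$3.26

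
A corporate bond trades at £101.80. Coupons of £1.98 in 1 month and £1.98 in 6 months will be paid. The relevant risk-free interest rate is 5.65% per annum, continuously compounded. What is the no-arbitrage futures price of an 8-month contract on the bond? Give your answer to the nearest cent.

PV(coupons) I = 1.98·e^(−0.0565·1/12) + 1.98·e^(−0.0565·6/12)
I = 1.9707 + 1.9248 = 3.8955
F = (S − I)·e^(rT) = (101.80 − 3.8955) · e^(0.0565·8/12)
= 97.9045 · e^0.037667 = 97.9045 × 1.038385 = £101.66

£101.66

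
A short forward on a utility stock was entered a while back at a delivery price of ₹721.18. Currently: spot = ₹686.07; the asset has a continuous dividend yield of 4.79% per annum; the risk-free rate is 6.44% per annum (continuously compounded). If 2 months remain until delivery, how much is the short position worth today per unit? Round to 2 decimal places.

Current fair forward for the remaining 2 months: F = S·e^((r − q)·T), (r − q) = 0.0644 − 0.0479 = 0.0165
F = 686.07 · e^(0.0165 × 2/12) = 686.07 × 1.002754 = 687.9594
Value of long forward = (F − K)·e^(−rT) = (687.9594 − 721.18) · e^(−0.0644·2/12)
= -33.2206 × 0.989324 = -32.87
Short position value = −(long value) = ₹32.87

₹32.87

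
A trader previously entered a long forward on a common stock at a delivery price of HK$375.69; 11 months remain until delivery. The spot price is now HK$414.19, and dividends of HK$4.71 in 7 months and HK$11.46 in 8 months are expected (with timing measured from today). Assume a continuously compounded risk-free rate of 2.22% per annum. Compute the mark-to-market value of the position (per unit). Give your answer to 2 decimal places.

HK$30.13

PV(remaining dividends) I = 4.71·e^(−0.0222·7/12) + 11.46·e^(−0.0222·8/12) = 15.9410
Current forward F = (S − I)·e^(rT) = (414.19 − 15.9410)·e^(0.0222·11/12) = 398.2490 × 1.020558 = 406.4362
Value (long) = (F − K)·e^(−rT) = (406.4362 − 375.69) × 0.979856 = 30.1268
Value = HK$30.13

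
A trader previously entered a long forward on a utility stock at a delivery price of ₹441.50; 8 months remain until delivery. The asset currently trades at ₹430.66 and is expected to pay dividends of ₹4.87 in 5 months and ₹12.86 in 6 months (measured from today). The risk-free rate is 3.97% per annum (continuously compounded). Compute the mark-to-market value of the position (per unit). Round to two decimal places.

-₹16.71

PV(remaining dividends) I = 4.87·e^(−0.0397·5/12) + 12.86·e^(−0.0397·6/12) = 17.3974
Current forward F = (S − I)·e^(rT) = (430.66 − 17.3974)·e^(0.0397·8/12) = 413.2626 × 1.026820 = 424.3463
Value (long) = (F − K)·e^(−rT) = (424.3463 − 441.50) × 0.973881 = -16.7057
Value = -₹16.71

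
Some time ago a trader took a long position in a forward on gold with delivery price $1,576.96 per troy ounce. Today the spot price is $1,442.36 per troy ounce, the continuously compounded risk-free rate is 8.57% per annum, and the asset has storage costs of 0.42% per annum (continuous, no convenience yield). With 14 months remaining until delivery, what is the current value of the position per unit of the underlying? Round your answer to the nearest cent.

Current fair forward for the remaining 14 months: F = S·e^((r + u)·T), (r + u) = 0.0857 + 0.0042 = 0.0899
F = 1442.36 · e^(0.0899 × 14/12) = 1442.36 × 1.11058104 = 1601.8577
Value of long forward = (F − K)·e^(−rT) = (1601.8577 − 1576.96) · e^(−0.0857·14/12)
= 24.8977 × 0.90485250 = 22.53

$22.53 per troy ounce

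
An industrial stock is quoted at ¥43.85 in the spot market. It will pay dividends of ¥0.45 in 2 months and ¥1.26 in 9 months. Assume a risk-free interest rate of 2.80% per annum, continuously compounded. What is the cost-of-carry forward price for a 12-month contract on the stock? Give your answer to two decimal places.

¥43.37

PV(dividends) I = 0.45·e^(−0.0280·2/12) + 1.26·e^(−0.0280·9/12)
I = 0.4479 + 1.2338 = 1.6817
F = (S − I)·e^(rT) = (43.85 − 1.6817) · e^(0.0280·12/12)
= 42.1683 · e^0.028000 = 42.1683 × 1.028396 = ¥43.37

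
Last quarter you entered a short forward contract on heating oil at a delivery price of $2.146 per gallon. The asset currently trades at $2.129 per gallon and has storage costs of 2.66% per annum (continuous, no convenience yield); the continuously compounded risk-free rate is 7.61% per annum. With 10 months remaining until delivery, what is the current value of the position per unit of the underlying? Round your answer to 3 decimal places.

-$0.163 per gallon

Current fair forward for the remaining 10 months: F = S·e^((r + u)·T), (r + u) = 0.0761 + 0.0266 = 0.1027
F = 2.129 · e^(0.1027 × 10/12) = 2.129 × 1.089352 = 2.3192
Value of long forward = (F − K)·e^(−rT) = (2.3192 − 2.146) · e^(−0.0761·10/12)
= 0.1732 × 0.938552 = 0.163
Short position value = −(long value) = -$0.163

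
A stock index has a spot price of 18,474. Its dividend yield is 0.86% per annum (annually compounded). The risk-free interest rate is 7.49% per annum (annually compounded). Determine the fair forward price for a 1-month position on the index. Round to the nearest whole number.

F = S · (1+r)^T / (1+q)^T
= 18474 × 1.006037 / 1.000714 = 18474 × 1.005319
F = 18,572

18,572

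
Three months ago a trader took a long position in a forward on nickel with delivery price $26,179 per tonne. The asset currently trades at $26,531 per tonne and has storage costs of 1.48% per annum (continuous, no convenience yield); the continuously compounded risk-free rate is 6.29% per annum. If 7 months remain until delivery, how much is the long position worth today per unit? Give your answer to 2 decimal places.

Current fair forward for the remaining 7 months: F = S·e^((r + u)·T), (r + u) = 0.0629 + 0.0148 = 0.0777
F = 26531 · e^(0.0777 × 7/12) = 26531 × 1.04636787 = 27761.1860
Value of long forward = (F − K)·e^(−rT) = (27761.1860 − 26179) · e^(−0.0629·7/12)
= 1582.1860 × 0.96397331 = 1525.19

$1525.19 per tonne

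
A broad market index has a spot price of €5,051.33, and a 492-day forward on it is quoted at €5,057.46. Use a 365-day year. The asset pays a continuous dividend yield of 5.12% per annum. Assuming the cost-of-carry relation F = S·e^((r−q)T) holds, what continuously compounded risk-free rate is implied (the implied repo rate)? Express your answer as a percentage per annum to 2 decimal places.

5.21%

From F = S·e^((r−q)T): (r − q) = ln(F/S)/T
ln(5057.46/5051.33) = ln(1.001214) = 0.001213
(r − q) = 0.001213 / (492/365) = 0.000900
r = ln(F/S)/T + q = 0.000900 + 0.0512 = 0.052100
r = 5.21%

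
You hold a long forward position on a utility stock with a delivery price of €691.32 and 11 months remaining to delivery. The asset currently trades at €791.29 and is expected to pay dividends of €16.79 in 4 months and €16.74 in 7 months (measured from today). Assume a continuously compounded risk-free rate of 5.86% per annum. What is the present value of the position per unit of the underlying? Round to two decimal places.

PV(remaining dividends) I = 16.79·e^(−0.0586·4/12) + 16.74·e^(−0.0586·7/12) = 32.6427
Current forward F = (S − I)·e^(rT) = (791.29 − 32.6427)·e^(0.0586·11/12) = 758.6473 × 1.055186 = 800.5140
Value (long) = (F − K)·e^(−rT) = (800.5140 − 691.32) × 0.947701 = 103.4833
Value = €103.48

€103.48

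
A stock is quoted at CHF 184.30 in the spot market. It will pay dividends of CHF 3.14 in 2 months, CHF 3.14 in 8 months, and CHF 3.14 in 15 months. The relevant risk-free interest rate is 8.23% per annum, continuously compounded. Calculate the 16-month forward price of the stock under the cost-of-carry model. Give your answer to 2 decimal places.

PV(dividends) I = 3.14·e^(−0.0823·2/12) + 3.14·e^(−0.0823·8/12) + 3.14·e^(−0.0823·15/12)
I = 3.0972 + 2.9724 + 2.8330 = 8.9026
F = (S − I)·e^(rT) = (184.30 − 8.9026) · e^(0.0823·16/12)
= 175.3974 · e^0.109733 = 175.3974 × 1.115980 = CHF 195.74

CHF 195.74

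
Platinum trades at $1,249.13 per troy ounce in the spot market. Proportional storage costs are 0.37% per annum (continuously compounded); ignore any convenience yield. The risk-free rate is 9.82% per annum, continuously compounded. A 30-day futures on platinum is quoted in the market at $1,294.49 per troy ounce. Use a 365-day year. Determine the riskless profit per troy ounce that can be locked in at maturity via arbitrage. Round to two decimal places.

Fair futures: F* = S·e^(carry·T), with carry = (r + u) = 0.0982 + 0.0037 = 0.1019
F* = 1249.13 · e^(0.1019 × 30/365) = 1249.13 · e^0.00837534 = 1249.13 × 1.00841051 = $1259.6358
Market $1294.49 > fair $1259.6358: forward overpriced → cash-and-carry (buy spot, short the forward).
At maturity, profit = |F_mkt − F*| = |1294.49 − 1259.6358| = $34.85 per troy ounce

$34.85 per troy ounce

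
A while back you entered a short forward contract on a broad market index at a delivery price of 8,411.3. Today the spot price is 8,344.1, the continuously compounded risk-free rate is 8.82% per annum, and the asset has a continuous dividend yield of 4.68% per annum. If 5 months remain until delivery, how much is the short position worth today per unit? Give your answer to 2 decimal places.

Current fair forward for the remaining 5 months: F = S·e^((r − q)·T), (r − q) = 0.0882 − 0.0468 = 0.0414
F = 8344.1 · e^(0.0414 × 5/12) = 8344.1 × 1.01739964 = 8489.2843
Value of long forward = (F − K)·e^(−rT) = (8489.2843 − 8411.3) · e^(−0.0882·5/12)
= 77.9843 × 0.96391708 = 75.17
Short position value = −(long value) = -75.17

-75.17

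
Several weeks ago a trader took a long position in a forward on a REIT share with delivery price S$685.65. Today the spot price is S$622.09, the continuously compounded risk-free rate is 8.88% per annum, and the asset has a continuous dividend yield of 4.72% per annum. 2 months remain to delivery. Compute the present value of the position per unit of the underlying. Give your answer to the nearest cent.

Current fair forward for the remaining 2 months: F = S·e^((r − q)·T), (r − q) = 0.0888 − 0.0472 = 0.0416
F = 622.09 · e^(0.0416 × 2/12) = 622.09 × 1.006957 = 626.4179
Value of long forward = (F − K)·e^(−rT) = (626.4179 − 685.65) · e^(−0.0888·2/12)
= -59.2321 × 0.985309 = -58.36

-S$58.36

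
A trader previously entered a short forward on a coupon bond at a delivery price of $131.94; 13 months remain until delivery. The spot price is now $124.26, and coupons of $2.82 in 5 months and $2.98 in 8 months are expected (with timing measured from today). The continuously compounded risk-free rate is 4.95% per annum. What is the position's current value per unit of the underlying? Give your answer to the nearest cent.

PV(remaining coupons) I = 2.82·e^(−0.0495·5/12) + 2.98·e^(−0.0495·8/12) = 5.6457
Current forward F = (S − I)·e^(rT) = (124.26 − 5.6457)·e^(0.0495·13/12) = 118.6143 × 1.055089 = 125.1486
Value (long) = (F − K)·e^(−rT) = (125.1486 − 131.94) × 0.947787 = -6.4368
Short position value = −(long value) = $6.44

$6.44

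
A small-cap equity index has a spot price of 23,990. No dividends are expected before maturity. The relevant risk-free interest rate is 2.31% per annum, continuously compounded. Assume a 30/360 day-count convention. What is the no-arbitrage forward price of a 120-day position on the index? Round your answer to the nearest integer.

F = S·e^(rT) = 23990 · e^(0.0231 × 120/360)
= 23990 · e^0.007700 = 23990 × 1.007730
F = 24,175

24,175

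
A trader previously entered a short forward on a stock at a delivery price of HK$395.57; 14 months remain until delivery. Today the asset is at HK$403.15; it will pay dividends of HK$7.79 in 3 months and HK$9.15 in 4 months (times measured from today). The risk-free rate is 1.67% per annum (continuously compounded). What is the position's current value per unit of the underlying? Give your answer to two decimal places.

PV(remaining dividends) I = 7.79·e^(−0.0167·3/12) + 9.15·e^(−0.0167·4/12) = 16.8568
Current forward F = (S − I)·e^(rT) = (403.15 − 16.8568)·e^(0.0167·14/12) = 386.2932 × 1.019674 = 393.8931
Value (long) = (F − K)·e^(−rT) = (393.8931 − 395.57) × 0.980705 = -1.6445
Short position value = −(long value) = HK$1.64

HK$1.64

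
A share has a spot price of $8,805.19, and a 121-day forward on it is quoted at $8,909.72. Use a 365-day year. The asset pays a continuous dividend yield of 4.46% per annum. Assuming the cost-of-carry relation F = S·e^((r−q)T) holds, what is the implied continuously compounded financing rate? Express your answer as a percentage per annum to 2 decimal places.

8.02%

From F = S·e^((r−q)T): (r − q) = ln(F/S)/T
ln(8909.72/8805.19) = ln(1.011871) = 0.011801
(r − q) = 0.011801 / (121/365) = 0.035598
r = ln(F/S)/T + q = 0.035598 + 0.0446 = 0.080198
r = 8.02%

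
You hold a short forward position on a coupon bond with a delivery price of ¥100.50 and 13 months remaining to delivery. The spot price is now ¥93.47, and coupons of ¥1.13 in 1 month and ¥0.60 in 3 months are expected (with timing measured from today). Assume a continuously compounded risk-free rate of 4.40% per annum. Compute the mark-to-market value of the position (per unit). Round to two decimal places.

PV(remaining coupons) I = 1.13·e^(−0.0440·1/12) + 0.60·e^(−0.0440·3/12) = 1.7193
Current forward F = (S − I)·e^(rT) = (93.47 − 1.7193)·e^(0.0440·13/12) = 91.7507 × 1.048821 = 96.2301
Value (long) = (F − K)·e^(−rT) = (96.2301 − 100.50) × 0.953452 = -4.0711
Short position value = −(long value) = ¥4.07

¥4.07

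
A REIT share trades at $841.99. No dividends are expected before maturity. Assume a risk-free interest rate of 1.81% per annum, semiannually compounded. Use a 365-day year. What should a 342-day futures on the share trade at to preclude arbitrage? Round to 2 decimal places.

F = S · (1+r/2)^(2T)
= 841.99 × 1.017026
F = $856.33

$856.33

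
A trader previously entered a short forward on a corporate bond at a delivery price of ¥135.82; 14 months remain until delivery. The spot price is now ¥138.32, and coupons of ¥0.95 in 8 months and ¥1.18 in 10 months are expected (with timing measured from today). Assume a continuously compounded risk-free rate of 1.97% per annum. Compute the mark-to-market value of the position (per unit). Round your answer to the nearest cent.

-¥3.49

PV(remaining coupons) I = 0.95·e^(−0.0197·8/12) + 1.18·e^(−0.0197·10/12) = 2.0984
Current forward F = (S − I)·e^(rT) = (138.32 − 2.0984)·e^(0.0197·14/12) = 136.2216 × 1.023249 = 139.3886
Value (long) = (F − K)·e^(−rT) = (139.3886 − 135.82) × 0.977279 = 3.4875
Short position value = −(long value) = -¥3.49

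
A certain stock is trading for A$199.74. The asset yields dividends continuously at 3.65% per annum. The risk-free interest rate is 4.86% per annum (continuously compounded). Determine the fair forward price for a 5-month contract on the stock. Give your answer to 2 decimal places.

A$200.75

F = S·e^((r − q)T) = 199.74 · e^((0.0486 − 0.0365) × 5/12)
= 199.74 · e^0.005042 = 199.74 × 1.005055
F = A$200.75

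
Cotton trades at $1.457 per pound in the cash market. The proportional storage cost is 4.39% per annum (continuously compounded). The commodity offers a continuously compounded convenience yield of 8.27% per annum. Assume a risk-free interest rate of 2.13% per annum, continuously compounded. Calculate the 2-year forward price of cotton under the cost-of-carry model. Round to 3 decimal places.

$1.407 per pound

Net carry = r + u − y = 0.0213 + 0.0439 − 0.0827 = -0.0175
F = S·e^((r+u−y)T) = 1.457 · e^(-0.0175 × 2) = 1.457 · e^-0.035000
= 1.457 × 0.965605 = $1.407 per pound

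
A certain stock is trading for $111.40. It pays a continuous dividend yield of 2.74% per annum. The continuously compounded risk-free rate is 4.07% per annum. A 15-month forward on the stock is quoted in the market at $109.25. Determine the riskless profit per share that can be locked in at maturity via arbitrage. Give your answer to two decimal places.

$4.02 per share

Fair forward: F* = S·e^(carry·T), with carry = (r − q) = 0.0407 − 0.0274 = 0.0133
F* = 111.40 · e^(0.0133 × 15/12) = 111.40 · e^0.016625 = 111.40 × 1.016764 = $113.2675
Market $109.25 < fair $113.2675: forward underpriced → reverse cash-and-carry (short spot, go long the forward).
At maturity, profit = |F_mkt − F*| = |109.25 − 113.2675| = $4.02 per share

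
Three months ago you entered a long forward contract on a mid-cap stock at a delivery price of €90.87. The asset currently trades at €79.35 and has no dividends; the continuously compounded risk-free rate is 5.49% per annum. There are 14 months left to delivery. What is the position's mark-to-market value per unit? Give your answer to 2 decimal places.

-€5.88

Current fair forward for the remaining 14 months: F = S·e^(r·T), r = 0.0549
F = 79.35 · e^(0.0549 × 14/12) = 79.35 × 1.066146 = 84.5987
Value of long forward = (F − K)·e^(−rT) = (84.5987 − 90.87) · e^(−0.0549·14/12)
= -6.2713 × 0.937958 = -5.88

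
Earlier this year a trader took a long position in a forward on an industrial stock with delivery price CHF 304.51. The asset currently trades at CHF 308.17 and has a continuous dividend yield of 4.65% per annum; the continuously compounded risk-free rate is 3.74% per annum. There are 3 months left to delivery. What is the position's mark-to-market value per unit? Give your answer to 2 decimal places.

CHF 2.93

Current fair forward for the remaining 3 months: F = S·e^((r − q)·T), (r − q) = 0.0374 − 0.0465 = -0.0091
F = 308.17 · e^(-0.0091 × 3/12) = 308.17 × 0.997728 = 307.4698
Value of long forward = (F − K)·e^(−rT) = (307.4698 − 304.51) · e^(−0.0374·3/12)
= 2.9598 × 0.990694 = 2.93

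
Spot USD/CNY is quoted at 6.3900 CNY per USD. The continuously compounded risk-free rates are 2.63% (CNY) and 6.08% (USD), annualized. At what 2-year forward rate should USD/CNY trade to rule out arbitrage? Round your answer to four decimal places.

5.9640

F = S·e^((r_CNY − r_USD)T) = 6.3900 · e^((0.0263 − 0.0608) × 2)
= 6.3900 · e^-0.069000 = 6.3900 × 0.933327
F = 5.9640 CNY per USD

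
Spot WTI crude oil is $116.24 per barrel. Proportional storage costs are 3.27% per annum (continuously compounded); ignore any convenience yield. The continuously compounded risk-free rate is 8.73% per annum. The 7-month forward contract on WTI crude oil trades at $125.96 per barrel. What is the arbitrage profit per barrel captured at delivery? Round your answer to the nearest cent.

$1.29 per barrel

Fair forward: F* = S·e^(carry·T), with carry = (r + u) = 0.0873 + 0.0327 = 0.1200
F* = 116.24 · e^(0.1200 × 7/12) = 116.24 · e^0.070000 = 116.24 × 1.072508 = $124.6683
Market $125.96 > fair $124.6683: forward overpriced → cash-and-carry (buy spot, short the forward).
At maturity, profit = |F_mkt − F*| = |125.96 − 124.6683| = $1.29 per barrel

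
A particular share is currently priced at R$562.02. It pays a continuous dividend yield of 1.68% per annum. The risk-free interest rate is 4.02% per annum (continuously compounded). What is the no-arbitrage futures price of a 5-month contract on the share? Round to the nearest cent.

F = S·e^((r − q)T) = 562.02 · e^((0.0402 − 0.0168) × 5/12)
= 562.02 · e^0.009750 = 562.02 × 1.009798
F = R$567.53

R$567.53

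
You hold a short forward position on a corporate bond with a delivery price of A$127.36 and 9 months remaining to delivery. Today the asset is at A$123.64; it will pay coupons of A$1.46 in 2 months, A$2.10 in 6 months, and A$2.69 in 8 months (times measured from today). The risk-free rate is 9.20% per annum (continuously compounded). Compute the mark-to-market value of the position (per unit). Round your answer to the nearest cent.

A$1.20

PV(remaining coupons) I = 1.46·e^(−0.0920·2/12) + 2.10·e^(−0.0920·6/12) + 2.69·e^(−0.0920·8/12) = 5.9733
Current forward F = (S − I)·e^(rT) = (123.64 − 5.9733)·e^(0.0920·9/12) = 117.6667 × 1.071436 = 126.0723
Value (long) = (F − K)·e^(−rT) = (126.0723 − 127.36) × 0.933327 = -1.2018
Short position value = −(long value) = A$1.20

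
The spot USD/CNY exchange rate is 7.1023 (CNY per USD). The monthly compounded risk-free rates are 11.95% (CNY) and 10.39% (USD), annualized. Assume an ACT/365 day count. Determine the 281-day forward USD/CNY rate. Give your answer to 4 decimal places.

7.1873

By covered interest parity, F = S · (1+r_CNY/12)^(12T) / (1+r_USD/12)^(12T)
= 7.1023 × 1.095865 / 1.082902 = 7.1023 × 1.011971
F = 7.1873 CNY per USD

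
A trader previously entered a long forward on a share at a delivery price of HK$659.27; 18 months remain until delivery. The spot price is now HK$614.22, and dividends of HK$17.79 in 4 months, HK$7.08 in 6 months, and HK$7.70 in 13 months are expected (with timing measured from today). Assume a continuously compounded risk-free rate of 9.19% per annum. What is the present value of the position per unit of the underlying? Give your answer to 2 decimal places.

HK$8.86

PV(remaining dividends) I = 17.79·e^(−0.0919·4/12) + 7.08·e^(−0.0919·6/12) + 7.70·e^(−0.0919·13/12) = 30.9857
Current forward F = (S − I)·e^(rT) = (614.22 − 30.9857)·e^(0.0919·18/12) = 583.2343 × 1.147803 = 669.4381
Value (long) = (F − K)·e^(−rT) = (669.4381 − 659.27) × 0.871229 = 8.8587
Value = HK$8.86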